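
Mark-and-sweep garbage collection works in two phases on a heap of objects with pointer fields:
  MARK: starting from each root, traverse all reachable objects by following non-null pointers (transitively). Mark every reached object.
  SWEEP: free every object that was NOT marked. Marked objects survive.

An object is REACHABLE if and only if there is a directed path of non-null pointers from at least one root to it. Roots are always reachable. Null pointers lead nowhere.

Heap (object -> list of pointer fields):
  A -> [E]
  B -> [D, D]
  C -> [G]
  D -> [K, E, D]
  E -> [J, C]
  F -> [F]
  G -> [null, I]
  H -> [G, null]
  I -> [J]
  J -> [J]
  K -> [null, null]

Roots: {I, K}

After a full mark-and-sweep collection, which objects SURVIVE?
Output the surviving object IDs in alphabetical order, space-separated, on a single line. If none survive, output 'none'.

Answer: I J K

Derivation:
Roots: I K
Mark I: refs=J, marked=I
Mark K: refs=null null, marked=I K
Mark J: refs=J, marked=I J K
Unmarked (collected): A B C D E F G H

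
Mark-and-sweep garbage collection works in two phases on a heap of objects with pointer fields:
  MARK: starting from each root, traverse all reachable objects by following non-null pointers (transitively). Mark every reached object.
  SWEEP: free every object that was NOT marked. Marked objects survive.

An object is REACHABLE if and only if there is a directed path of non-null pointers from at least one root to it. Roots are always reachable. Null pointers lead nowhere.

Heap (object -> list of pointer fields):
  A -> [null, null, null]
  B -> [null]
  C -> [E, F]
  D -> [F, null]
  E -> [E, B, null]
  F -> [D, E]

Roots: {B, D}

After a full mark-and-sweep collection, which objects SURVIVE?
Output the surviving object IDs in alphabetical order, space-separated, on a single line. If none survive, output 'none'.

Roots: B D
Mark B: refs=null, marked=B
Mark D: refs=F null, marked=B D
Mark F: refs=D E, marked=B D F
Mark E: refs=E B null, marked=B D E F
Unmarked (collected): A C

Answer: B D E F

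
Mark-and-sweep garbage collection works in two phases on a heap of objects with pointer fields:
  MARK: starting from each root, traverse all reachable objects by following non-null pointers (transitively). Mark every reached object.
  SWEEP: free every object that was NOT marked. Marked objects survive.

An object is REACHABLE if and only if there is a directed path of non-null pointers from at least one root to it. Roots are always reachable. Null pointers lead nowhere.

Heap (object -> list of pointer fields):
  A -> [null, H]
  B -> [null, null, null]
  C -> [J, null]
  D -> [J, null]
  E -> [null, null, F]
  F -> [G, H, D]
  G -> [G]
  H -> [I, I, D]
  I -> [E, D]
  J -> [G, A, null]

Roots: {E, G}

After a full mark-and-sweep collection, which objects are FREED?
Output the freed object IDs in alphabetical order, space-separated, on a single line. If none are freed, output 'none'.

Answer: B C

Derivation:
Roots: E G
Mark E: refs=null null F, marked=E
Mark G: refs=G, marked=E G
Mark F: refs=G H D, marked=E F G
Mark H: refs=I I D, marked=E F G H
Mark D: refs=J null, marked=D E F G H
Mark I: refs=E D, marked=D E F G H I
Mark J: refs=G A null, marked=D E F G H I J
Mark A: refs=null H, marked=A D E F G H I J
Unmarked (collected): B C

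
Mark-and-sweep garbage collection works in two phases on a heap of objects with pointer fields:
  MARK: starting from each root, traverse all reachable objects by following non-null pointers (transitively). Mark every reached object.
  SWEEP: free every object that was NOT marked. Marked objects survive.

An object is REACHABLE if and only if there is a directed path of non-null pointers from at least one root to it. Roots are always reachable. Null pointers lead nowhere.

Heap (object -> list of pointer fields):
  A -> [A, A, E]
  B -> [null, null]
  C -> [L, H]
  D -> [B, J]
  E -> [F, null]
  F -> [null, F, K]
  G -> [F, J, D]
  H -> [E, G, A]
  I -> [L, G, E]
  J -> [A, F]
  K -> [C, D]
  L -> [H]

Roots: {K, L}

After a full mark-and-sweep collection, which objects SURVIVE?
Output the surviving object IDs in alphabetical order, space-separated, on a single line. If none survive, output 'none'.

Answer: A B C D E F G H J K L

Derivation:
Roots: K L
Mark K: refs=C D, marked=K
Mark L: refs=H, marked=K L
Mark C: refs=L H, marked=C K L
Mark D: refs=B J, marked=C D K L
Mark H: refs=E G A, marked=C D H K L
Mark B: refs=null null, marked=B C D H K L
Mark J: refs=A F, marked=B C D H J K L
Mark E: refs=F null, marked=B C D E H J K L
Mark G: refs=F J D, marked=B C D E G H J K L
Mark A: refs=A A E, marked=A B C D E G H J K L
Mark F: refs=null F K, marked=A B C D E F G H J K L
Unmarked (collected): I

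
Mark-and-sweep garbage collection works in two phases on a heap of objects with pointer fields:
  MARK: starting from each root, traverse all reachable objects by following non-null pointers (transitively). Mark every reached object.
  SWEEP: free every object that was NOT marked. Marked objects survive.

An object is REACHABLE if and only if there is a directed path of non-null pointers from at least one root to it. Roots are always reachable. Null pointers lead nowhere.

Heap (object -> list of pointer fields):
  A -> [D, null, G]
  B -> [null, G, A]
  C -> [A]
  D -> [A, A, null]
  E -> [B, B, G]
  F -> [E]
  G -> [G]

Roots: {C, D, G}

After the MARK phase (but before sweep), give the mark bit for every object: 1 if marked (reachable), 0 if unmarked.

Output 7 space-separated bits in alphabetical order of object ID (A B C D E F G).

Answer: 1 0 1 1 0 0 1

Derivation:
Roots: C D G
Mark C: refs=A, marked=C
Mark D: refs=A A null, marked=C D
Mark G: refs=G, marked=C D G
Mark A: refs=D null G, marked=A C D G
Unmarked (collected): B E F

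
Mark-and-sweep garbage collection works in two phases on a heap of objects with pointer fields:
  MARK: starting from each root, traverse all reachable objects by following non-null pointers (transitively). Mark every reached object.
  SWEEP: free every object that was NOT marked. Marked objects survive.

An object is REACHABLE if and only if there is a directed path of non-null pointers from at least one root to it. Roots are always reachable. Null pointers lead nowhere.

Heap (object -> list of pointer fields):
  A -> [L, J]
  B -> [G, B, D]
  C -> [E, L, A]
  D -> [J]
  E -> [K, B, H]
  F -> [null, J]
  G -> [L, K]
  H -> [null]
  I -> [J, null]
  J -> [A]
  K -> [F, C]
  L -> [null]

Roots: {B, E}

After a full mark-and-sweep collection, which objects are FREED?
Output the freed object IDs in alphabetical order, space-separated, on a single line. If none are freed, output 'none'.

Answer: I

Derivation:
Roots: B E
Mark B: refs=G B D, marked=B
Mark E: refs=K B H, marked=B E
Mark G: refs=L K, marked=B E G
Mark D: refs=J, marked=B D E G
Mark K: refs=F C, marked=B D E G K
Mark H: refs=null, marked=B D E G H K
Mark L: refs=null, marked=B D E G H K L
Mark J: refs=A, marked=B D E G H J K L
Mark F: refs=null J, marked=B D E F G H J K L
Mark C: refs=E L A, marked=B C D E F G H J K L
Mark A: refs=L J, marked=A B C D E F G H J K L
Unmarked (collected): I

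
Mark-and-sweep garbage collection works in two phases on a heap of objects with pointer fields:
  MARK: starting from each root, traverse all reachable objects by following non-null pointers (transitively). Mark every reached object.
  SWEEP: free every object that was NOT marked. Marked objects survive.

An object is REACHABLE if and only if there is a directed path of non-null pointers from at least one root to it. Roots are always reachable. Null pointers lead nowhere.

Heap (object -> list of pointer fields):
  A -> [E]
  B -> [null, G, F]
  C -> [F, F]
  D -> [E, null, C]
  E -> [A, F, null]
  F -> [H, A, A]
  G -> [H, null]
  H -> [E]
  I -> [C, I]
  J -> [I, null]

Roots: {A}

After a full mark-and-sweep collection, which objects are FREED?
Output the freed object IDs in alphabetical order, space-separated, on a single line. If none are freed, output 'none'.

Answer: B C D G I J

Derivation:
Roots: A
Mark A: refs=E, marked=A
Mark E: refs=A F null, marked=A E
Mark F: refs=H A A, marked=A E F
Mark H: refs=E, marked=A E F H
Unmarked (collected): B C D G I J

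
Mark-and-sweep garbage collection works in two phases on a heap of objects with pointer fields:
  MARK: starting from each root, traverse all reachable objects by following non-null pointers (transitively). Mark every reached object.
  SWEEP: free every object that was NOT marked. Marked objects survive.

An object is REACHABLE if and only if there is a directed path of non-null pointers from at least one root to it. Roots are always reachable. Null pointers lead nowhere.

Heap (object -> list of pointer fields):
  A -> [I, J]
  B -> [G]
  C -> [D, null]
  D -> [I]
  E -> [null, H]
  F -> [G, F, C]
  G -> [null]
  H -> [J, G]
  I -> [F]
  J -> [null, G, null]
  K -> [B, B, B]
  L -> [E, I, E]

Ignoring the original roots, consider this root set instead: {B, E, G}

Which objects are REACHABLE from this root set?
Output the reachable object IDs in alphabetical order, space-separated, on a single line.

Roots: B E G
Mark B: refs=G, marked=B
Mark E: refs=null H, marked=B E
Mark G: refs=null, marked=B E G
Mark H: refs=J G, marked=B E G H
Mark J: refs=null G null, marked=B E G H J
Unmarked (collected): A C D F I K L

Answer: B E G H J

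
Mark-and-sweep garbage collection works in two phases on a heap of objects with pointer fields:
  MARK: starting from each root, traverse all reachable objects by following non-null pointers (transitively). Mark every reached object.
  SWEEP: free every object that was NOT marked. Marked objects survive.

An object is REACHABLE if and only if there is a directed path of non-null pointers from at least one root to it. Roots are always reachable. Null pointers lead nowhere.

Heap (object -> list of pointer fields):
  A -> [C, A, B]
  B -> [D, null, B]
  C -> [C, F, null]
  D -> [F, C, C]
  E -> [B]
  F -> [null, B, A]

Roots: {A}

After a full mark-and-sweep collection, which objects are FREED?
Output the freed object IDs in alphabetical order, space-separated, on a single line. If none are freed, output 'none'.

Answer: E

Derivation:
Roots: A
Mark A: refs=C A B, marked=A
Mark C: refs=C F null, marked=A C
Mark B: refs=D null B, marked=A B C
Mark F: refs=null B A, marked=A B C F
Mark D: refs=F C C, marked=A B C D F
Unmarked (collected): E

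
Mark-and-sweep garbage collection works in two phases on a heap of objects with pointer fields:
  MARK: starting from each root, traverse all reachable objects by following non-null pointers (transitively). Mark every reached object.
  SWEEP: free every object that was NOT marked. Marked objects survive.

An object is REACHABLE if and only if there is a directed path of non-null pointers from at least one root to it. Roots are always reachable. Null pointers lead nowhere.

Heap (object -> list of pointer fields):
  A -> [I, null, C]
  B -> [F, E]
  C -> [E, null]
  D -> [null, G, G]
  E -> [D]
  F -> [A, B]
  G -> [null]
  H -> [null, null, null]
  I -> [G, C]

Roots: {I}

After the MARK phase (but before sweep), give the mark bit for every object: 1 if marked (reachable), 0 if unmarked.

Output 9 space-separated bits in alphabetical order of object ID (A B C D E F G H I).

Answer: 0 0 1 1 1 0 1 0 1

Derivation:
Roots: I
Mark I: refs=G C, marked=I
Mark G: refs=null, marked=G I
Mark C: refs=E null, marked=C G I
Mark E: refs=D, marked=C E G I
Mark D: refs=null G G, marked=C D E G I
Unmarked (collected): A B F H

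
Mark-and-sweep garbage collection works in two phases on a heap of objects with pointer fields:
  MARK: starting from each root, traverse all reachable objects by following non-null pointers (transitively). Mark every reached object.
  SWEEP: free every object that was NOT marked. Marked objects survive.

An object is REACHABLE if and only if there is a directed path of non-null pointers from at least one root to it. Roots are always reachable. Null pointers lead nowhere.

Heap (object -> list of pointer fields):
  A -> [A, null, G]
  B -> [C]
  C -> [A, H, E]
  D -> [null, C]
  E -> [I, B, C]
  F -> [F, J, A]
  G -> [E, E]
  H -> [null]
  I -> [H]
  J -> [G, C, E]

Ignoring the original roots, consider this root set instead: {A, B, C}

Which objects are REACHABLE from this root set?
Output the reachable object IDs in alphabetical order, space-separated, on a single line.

Roots: A B C
Mark A: refs=A null G, marked=A
Mark B: refs=C, marked=A B
Mark C: refs=A H E, marked=A B C
Mark G: refs=E E, marked=A B C G
Mark H: refs=null, marked=A B C G H
Mark E: refs=I B C, marked=A B C E G H
Mark I: refs=H, marked=A B C E G H I
Unmarked (collected): D F J

Answer: A B C E G H I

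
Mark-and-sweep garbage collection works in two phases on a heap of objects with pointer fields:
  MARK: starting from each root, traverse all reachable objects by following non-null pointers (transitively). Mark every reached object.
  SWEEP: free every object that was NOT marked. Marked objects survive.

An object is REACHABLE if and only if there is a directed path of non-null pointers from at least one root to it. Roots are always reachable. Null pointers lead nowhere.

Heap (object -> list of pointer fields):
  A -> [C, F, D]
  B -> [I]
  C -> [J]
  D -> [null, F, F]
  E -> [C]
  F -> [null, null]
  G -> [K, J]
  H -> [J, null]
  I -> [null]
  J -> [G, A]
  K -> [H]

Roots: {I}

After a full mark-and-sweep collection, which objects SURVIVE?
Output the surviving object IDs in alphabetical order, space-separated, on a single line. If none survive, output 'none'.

Answer: I

Derivation:
Roots: I
Mark I: refs=null, marked=I
Unmarked (collected): A B C D E F G H J K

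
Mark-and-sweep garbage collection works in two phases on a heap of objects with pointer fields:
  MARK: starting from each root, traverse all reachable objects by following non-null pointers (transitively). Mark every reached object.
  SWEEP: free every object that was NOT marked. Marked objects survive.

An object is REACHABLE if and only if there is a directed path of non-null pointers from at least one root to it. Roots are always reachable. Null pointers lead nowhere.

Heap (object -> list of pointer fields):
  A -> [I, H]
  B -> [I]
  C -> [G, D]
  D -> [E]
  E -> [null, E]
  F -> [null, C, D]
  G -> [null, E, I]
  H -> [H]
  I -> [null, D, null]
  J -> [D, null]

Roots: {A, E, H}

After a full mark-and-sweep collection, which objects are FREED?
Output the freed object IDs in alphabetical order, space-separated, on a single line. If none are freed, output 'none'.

Answer: B C F G J

Derivation:
Roots: A E H
Mark A: refs=I H, marked=A
Mark E: refs=null E, marked=A E
Mark H: refs=H, marked=A E H
Mark I: refs=null D null, marked=A E H I
Mark D: refs=E, marked=A D E H I
Unmarked (collected): B C F G J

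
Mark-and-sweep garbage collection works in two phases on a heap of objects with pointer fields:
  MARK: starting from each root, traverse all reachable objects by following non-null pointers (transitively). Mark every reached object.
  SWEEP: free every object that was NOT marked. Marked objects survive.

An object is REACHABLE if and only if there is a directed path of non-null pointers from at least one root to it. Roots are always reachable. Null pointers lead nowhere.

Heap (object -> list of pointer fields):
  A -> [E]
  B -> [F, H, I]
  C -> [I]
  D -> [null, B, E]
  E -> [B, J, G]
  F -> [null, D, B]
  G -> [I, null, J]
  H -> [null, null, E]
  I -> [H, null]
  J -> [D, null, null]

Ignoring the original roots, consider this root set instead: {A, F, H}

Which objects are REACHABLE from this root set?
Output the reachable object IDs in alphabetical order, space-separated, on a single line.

Answer: A B D E F G H I J

Derivation:
Roots: A F H
Mark A: refs=E, marked=A
Mark F: refs=null D B, marked=A F
Mark H: refs=null null E, marked=A F H
Mark E: refs=B J G, marked=A E F H
Mark D: refs=null B E, marked=A D E F H
Mark B: refs=F H I, marked=A B D E F H
Mark J: refs=D null null, marked=A B D E F H J
Mark G: refs=I null J, marked=A B D E F G H J
Mark I: refs=H null, marked=A B D E F G H I J
Unmarked (collected): C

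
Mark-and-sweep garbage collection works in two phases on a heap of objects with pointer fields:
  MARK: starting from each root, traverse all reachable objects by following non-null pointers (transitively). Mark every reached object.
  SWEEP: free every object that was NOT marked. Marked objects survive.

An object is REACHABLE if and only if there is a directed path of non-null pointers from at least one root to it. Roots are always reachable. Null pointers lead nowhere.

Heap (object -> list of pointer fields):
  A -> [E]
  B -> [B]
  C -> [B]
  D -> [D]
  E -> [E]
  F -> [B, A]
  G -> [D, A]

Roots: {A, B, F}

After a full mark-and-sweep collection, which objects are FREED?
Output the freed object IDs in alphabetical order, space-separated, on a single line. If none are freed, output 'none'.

Roots: A B F
Mark A: refs=E, marked=A
Mark B: refs=B, marked=A B
Mark F: refs=B A, marked=A B F
Mark E: refs=E, marked=A B E F
Unmarked (collected): C D G

Answer: C D G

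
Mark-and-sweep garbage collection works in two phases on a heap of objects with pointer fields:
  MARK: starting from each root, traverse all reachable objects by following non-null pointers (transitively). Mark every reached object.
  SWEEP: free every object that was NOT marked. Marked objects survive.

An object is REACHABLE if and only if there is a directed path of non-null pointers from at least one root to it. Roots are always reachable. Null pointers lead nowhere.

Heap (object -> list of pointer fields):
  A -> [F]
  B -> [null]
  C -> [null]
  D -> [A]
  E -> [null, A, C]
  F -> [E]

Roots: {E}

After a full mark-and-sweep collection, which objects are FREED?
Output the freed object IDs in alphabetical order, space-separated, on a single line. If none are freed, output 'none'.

Roots: E
Mark E: refs=null A C, marked=E
Mark A: refs=F, marked=A E
Mark C: refs=null, marked=A C E
Mark F: refs=E, marked=A C E F
Unmarked (collected): B D

Answer: B D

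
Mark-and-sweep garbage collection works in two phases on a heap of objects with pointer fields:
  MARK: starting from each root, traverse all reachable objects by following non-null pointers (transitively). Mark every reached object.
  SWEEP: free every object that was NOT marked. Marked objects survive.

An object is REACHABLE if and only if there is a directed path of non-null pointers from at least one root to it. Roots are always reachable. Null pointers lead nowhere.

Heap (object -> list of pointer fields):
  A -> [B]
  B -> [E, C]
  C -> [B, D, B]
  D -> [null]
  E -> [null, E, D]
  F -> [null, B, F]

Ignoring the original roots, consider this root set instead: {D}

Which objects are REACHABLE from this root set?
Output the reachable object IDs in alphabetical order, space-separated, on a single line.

Roots: D
Mark D: refs=null, marked=D
Unmarked (collected): A B C E F

Answer: D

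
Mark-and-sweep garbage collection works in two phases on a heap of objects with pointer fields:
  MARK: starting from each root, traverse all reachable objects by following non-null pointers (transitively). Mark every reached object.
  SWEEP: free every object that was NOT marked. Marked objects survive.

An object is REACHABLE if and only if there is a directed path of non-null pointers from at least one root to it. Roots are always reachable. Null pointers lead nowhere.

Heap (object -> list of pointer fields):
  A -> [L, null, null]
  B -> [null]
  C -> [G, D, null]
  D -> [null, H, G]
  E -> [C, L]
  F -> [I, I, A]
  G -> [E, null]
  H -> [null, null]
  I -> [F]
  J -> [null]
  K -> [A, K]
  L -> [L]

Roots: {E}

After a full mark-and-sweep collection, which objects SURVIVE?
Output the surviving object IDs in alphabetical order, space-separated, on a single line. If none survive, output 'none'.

Roots: E
Mark E: refs=C L, marked=E
Mark C: refs=G D null, marked=C E
Mark L: refs=L, marked=C E L
Mark G: refs=E null, marked=C E G L
Mark D: refs=null H G, marked=C D E G L
Mark H: refs=null null, marked=C D E G H L
Unmarked (collected): A B F I J K

Answer: C D E G H L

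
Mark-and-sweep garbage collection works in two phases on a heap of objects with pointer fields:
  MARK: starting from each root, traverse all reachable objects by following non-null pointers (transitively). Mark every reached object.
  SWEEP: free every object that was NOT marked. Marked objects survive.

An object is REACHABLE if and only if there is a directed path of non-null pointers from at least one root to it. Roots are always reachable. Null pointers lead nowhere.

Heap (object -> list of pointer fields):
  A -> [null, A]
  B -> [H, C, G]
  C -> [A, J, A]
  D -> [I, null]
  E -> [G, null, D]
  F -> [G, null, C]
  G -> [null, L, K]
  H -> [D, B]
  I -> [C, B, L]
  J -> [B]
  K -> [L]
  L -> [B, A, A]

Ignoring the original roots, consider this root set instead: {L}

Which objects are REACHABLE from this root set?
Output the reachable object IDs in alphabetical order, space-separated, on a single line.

Answer: A B C D G H I J K L

Derivation:
Roots: L
Mark L: refs=B A A, marked=L
Mark B: refs=H C G, marked=B L
Mark A: refs=null A, marked=A B L
Mark H: refs=D B, marked=A B H L
Mark C: refs=A J A, marked=A B C H L
Mark G: refs=null L K, marked=A B C G H L
Mark D: refs=I null, marked=A B C D G H L
Mark J: refs=B, marked=A B C D G H J L
Mark K: refs=L, marked=A B C D G H J K L
Mark I: refs=C B L, marked=A B C D G H I J K L
Unmarked (collected): E F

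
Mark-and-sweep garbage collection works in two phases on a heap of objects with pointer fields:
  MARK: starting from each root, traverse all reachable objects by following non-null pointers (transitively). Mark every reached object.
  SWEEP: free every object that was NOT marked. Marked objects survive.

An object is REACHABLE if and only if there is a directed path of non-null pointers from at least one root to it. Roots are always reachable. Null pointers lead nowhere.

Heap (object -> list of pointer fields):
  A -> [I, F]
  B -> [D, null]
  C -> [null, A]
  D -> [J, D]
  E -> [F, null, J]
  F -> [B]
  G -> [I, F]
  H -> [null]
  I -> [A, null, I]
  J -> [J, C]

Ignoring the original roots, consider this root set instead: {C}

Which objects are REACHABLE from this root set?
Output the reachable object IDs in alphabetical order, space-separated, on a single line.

Roots: C
Mark C: refs=null A, marked=C
Mark A: refs=I F, marked=A C
Mark I: refs=A null I, marked=A C I
Mark F: refs=B, marked=A C F I
Mark B: refs=D null, marked=A B C F I
Mark D: refs=J D, marked=A B C D F I
Mark J: refs=J C, marked=A B C D F I J
Unmarked (collected): E G H

Answer: A B C D F I J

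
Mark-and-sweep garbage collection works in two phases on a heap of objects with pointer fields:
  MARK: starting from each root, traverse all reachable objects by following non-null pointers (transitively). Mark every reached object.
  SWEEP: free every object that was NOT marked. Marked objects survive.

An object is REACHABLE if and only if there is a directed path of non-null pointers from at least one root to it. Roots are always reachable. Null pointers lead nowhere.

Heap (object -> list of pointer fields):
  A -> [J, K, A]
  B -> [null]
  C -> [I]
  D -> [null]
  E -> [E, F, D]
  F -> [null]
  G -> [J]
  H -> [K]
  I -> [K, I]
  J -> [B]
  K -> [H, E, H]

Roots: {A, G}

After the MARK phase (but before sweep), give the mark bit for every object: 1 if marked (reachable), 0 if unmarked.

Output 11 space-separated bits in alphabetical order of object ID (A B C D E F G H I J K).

Answer: 1 1 0 1 1 1 1 1 0 1 1

Derivation:
Roots: A G
Mark A: refs=J K A, marked=A
Mark G: refs=J, marked=A G
Mark J: refs=B, marked=A G J
Mark K: refs=H E H, marked=A G J K
Mark B: refs=null, marked=A B G J K
Mark H: refs=K, marked=A B G H J K
Mark E: refs=E F D, marked=A B E G H J K
Mark F: refs=null, marked=A B E F G H J K
Mark D: refs=null, marked=A B D E F G H J K
Unmarked (collected): C I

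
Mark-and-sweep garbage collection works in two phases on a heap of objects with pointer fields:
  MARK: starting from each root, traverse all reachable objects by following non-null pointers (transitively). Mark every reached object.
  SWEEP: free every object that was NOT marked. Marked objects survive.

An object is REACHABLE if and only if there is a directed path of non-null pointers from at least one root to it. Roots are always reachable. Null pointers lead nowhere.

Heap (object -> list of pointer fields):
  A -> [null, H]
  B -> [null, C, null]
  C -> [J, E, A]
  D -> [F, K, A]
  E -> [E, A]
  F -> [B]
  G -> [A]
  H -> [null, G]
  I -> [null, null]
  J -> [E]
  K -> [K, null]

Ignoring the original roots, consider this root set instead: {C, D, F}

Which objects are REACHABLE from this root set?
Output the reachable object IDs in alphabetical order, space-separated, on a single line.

Answer: A B C D E F G H J K

Derivation:
Roots: C D F
Mark C: refs=J E A, marked=C
Mark D: refs=F K A, marked=C D
Mark F: refs=B, marked=C D F
Mark J: refs=E, marked=C D F J
Mark E: refs=E A, marked=C D E F J
Mark A: refs=null H, marked=A C D E F J
Mark K: refs=K null, marked=A C D E F J K
Mark B: refs=null C null, marked=A B C D E F J K
Mark H: refs=null G, marked=A B C D E F H J K
Mark G: refs=A, marked=A B C D E F G H J K
Unmarked (collected): I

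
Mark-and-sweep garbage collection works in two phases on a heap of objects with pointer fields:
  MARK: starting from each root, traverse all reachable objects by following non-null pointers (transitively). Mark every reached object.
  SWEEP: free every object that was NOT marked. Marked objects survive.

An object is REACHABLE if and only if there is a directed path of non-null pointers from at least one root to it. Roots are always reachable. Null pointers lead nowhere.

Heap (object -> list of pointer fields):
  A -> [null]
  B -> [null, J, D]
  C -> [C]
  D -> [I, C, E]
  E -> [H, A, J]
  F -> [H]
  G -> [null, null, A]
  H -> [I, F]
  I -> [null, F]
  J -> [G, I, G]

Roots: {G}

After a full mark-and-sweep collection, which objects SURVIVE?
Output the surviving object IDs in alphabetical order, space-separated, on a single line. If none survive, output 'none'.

Roots: G
Mark G: refs=null null A, marked=G
Mark A: refs=null, marked=A G
Unmarked (collected): B C D E F H I J

Answer: A G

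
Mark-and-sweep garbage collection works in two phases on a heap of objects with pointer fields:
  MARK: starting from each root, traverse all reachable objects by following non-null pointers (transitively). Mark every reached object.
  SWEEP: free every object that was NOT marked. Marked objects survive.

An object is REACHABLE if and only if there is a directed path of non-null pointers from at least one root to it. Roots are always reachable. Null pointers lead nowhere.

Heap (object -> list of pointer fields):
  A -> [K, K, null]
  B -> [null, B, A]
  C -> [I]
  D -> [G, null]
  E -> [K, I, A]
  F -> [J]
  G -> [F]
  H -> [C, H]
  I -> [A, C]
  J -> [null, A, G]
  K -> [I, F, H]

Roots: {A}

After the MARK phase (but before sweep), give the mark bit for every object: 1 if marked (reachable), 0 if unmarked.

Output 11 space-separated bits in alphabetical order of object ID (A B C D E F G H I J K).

Roots: A
Mark A: refs=K K null, marked=A
Mark K: refs=I F H, marked=A K
Mark I: refs=A C, marked=A I K
Mark F: refs=J, marked=A F I K
Mark H: refs=C H, marked=A F H I K
Mark C: refs=I, marked=A C F H I K
Mark J: refs=null A G, marked=A C F H I J K
Mark G: refs=F, marked=A C F G H I J K
Unmarked (collected): B D E

Answer: 1 0 1 0 0 1 1 1 1 1 1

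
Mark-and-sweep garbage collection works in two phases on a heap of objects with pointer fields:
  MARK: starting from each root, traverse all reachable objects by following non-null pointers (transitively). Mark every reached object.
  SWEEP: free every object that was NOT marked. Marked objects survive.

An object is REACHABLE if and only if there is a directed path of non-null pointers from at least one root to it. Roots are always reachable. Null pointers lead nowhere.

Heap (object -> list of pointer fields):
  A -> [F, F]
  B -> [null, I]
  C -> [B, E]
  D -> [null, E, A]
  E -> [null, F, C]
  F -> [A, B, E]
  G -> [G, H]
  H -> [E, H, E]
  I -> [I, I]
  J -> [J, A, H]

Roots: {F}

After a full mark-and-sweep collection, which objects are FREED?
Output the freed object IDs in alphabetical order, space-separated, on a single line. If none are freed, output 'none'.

Roots: F
Mark F: refs=A B E, marked=F
Mark A: refs=F F, marked=A F
Mark B: refs=null I, marked=A B F
Mark E: refs=null F C, marked=A B E F
Mark I: refs=I I, marked=A B E F I
Mark C: refs=B E, marked=A B C E F I
Unmarked (collected): D G H J

Answer: D G H J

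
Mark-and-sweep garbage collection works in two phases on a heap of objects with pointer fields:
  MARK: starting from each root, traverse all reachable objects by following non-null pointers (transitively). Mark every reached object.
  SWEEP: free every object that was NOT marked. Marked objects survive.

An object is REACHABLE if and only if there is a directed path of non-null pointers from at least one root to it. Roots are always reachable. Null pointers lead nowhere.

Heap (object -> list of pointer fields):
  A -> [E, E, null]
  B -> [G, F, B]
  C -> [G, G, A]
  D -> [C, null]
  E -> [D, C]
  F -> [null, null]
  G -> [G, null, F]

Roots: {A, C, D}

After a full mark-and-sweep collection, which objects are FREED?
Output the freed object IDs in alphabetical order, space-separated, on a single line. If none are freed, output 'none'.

Roots: A C D
Mark A: refs=E E null, marked=A
Mark C: refs=G G A, marked=A C
Mark D: refs=C null, marked=A C D
Mark E: refs=D C, marked=A C D E
Mark G: refs=G null F, marked=A C D E G
Mark F: refs=null null, marked=A C D E F G
Unmarked (collected): B

Answer: B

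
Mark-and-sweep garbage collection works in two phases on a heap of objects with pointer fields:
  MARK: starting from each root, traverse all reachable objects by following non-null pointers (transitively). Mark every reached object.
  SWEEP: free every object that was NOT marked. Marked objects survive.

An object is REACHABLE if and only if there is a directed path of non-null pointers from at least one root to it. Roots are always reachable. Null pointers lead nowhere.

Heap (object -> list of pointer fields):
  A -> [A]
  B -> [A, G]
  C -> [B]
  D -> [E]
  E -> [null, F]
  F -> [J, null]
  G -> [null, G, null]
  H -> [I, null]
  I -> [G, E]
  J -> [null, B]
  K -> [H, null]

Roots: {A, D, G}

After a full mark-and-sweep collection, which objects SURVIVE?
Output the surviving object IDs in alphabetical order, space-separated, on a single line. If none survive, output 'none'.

Roots: A D G
Mark A: refs=A, marked=A
Mark D: refs=E, marked=A D
Mark G: refs=null G null, marked=A D G
Mark E: refs=null F, marked=A D E G
Mark F: refs=J null, marked=A D E F G
Mark J: refs=null B, marked=A D E F G J
Mark B: refs=A G, marked=A B D E F G J
Unmarked (collected): C H I K

Answer: A B D E F G J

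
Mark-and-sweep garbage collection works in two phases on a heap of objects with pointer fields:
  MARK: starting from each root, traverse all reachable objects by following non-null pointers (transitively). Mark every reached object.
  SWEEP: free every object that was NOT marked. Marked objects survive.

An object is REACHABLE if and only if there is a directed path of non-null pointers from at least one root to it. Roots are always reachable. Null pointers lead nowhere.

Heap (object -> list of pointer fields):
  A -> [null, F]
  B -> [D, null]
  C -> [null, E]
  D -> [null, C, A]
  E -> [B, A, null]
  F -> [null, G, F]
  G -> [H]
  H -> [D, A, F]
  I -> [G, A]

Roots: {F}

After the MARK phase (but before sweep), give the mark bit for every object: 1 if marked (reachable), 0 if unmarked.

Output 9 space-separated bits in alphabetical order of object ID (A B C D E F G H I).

Answer: 1 1 1 1 1 1 1 1 0

Derivation:
Roots: F
Mark F: refs=null G F, marked=F
Mark G: refs=H, marked=F G
Mark H: refs=D A F, marked=F G H
Mark D: refs=null C A, marked=D F G H
Mark A: refs=null F, marked=A D F G H
Mark C: refs=null E, marked=A C D F G H
Mark E: refs=B A null, marked=A C D E F G H
Mark B: refs=D null, marked=A B C D E F G H
Unmarked (collected): I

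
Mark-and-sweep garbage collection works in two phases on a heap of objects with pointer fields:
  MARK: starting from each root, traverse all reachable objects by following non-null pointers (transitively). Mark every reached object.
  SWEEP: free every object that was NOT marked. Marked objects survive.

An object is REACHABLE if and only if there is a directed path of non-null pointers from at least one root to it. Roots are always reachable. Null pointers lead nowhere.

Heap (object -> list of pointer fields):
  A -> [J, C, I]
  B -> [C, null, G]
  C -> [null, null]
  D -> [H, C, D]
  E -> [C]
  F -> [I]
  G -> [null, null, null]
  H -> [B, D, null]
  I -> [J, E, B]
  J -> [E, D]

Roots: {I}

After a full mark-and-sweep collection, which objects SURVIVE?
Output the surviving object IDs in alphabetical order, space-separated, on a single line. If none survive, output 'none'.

Answer: B C D E G H I J

Derivation:
Roots: I
Mark I: refs=J E B, marked=I
Mark J: refs=E D, marked=I J
Mark E: refs=C, marked=E I J
Mark B: refs=C null G, marked=B E I J
Mark D: refs=H C D, marked=B D E I J
Mark C: refs=null null, marked=B C D E I J
Mark G: refs=null null null, marked=B C D E G I J
Mark H: refs=B D null, marked=B C D E G H I J
Unmarked (collected): A F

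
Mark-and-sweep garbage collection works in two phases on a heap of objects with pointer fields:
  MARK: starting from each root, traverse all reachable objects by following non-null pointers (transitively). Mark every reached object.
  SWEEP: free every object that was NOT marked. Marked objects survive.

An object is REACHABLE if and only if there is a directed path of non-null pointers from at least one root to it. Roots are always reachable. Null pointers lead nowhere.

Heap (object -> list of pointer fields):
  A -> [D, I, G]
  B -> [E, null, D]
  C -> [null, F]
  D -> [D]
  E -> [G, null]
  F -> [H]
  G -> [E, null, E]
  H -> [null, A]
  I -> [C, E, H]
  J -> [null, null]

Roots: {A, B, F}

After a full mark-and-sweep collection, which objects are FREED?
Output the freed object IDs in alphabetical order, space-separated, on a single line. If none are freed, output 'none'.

Roots: A B F
Mark A: refs=D I G, marked=A
Mark B: refs=E null D, marked=A B
Mark F: refs=H, marked=A B F
Mark D: refs=D, marked=A B D F
Mark I: refs=C E H, marked=A B D F I
Mark G: refs=E null E, marked=A B D F G I
Mark E: refs=G null, marked=A B D E F G I
Mark H: refs=null A, marked=A B D E F G H I
Mark C: refs=null F, marked=A B C D E F G H I
Unmarked (collected): J

Answer: J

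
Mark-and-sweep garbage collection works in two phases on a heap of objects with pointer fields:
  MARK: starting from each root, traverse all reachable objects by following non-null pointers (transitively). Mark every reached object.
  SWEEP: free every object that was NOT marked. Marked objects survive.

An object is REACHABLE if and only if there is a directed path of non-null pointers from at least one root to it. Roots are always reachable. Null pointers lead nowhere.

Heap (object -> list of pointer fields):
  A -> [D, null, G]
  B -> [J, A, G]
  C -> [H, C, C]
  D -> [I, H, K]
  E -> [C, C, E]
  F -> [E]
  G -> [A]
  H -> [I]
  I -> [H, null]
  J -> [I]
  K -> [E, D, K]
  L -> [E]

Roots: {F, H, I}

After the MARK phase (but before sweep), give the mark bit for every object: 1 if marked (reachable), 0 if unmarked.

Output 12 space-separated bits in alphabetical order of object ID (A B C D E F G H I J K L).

Roots: F H I
Mark F: refs=E, marked=F
Mark H: refs=I, marked=F H
Mark I: refs=H null, marked=F H I
Mark E: refs=C C E, marked=E F H I
Mark C: refs=H C C, marked=C E F H I
Unmarked (collected): A B D G J K L

Answer: 0 0 1 0 1 1 0 1 1 0 0 0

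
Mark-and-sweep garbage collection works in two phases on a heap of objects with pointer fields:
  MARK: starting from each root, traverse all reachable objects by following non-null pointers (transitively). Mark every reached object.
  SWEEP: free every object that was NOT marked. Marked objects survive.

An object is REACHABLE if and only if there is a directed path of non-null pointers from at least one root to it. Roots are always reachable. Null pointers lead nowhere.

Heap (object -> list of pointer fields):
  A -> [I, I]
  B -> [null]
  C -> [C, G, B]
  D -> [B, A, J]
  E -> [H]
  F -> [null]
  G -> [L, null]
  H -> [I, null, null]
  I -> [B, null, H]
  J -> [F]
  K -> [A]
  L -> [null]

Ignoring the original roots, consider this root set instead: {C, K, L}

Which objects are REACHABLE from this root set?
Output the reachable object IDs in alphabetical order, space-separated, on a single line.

Answer: A B C G H I K L

Derivation:
Roots: C K L
Mark C: refs=C G B, marked=C
Mark K: refs=A, marked=C K
Mark L: refs=null, marked=C K L
Mark G: refs=L null, marked=C G K L
Mark B: refs=null, marked=B C G K L
Mark A: refs=I I, marked=A B C G K L
Mark I: refs=B null H, marked=A B C G I K L
Mark H: refs=I null null, marked=A B C G H I K L
Unmarked (collected): D E F J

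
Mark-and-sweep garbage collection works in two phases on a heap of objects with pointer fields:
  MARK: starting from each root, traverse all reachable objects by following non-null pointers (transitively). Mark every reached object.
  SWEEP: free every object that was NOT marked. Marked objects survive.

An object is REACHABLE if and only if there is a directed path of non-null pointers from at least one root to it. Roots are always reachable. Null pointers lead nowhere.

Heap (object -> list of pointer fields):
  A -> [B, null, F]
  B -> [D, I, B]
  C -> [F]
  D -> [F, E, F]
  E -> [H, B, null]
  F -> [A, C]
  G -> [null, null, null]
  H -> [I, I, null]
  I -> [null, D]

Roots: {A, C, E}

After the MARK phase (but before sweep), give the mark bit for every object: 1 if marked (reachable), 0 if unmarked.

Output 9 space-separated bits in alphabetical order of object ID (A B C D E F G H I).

Answer: 1 1 1 1 1 1 0 1 1

Derivation:
Roots: A C E
Mark A: refs=B null F, marked=A
Mark C: refs=F, marked=A C
Mark E: refs=H B null, marked=A C E
Mark B: refs=D I B, marked=A B C E
Mark F: refs=A C, marked=A B C E F
Mark H: refs=I I null, marked=A B C E F H
Mark D: refs=F E F, marked=A B C D E F H
Mark I: refs=null D, marked=A B C D E F H I
Unmarked (collected): G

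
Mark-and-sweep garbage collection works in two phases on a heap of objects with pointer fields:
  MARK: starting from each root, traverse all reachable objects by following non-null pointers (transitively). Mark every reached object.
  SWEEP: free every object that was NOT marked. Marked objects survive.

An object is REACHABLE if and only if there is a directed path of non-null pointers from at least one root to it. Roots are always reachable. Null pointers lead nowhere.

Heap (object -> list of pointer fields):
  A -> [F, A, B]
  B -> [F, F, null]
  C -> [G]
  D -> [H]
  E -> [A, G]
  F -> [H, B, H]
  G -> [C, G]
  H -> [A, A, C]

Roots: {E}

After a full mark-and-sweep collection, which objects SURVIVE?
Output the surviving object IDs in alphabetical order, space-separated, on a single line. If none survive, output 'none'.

Roots: E
Mark E: refs=A G, marked=E
Mark A: refs=F A B, marked=A E
Mark G: refs=C G, marked=A E G
Mark F: refs=H B H, marked=A E F G
Mark B: refs=F F null, marked=A B E F G
Mark C: refs=G, marked=A B C E F G
Mark H: refs=A A C, marked=A B C E F G H
Unmarked (collected): D

Answer: A B C E F G H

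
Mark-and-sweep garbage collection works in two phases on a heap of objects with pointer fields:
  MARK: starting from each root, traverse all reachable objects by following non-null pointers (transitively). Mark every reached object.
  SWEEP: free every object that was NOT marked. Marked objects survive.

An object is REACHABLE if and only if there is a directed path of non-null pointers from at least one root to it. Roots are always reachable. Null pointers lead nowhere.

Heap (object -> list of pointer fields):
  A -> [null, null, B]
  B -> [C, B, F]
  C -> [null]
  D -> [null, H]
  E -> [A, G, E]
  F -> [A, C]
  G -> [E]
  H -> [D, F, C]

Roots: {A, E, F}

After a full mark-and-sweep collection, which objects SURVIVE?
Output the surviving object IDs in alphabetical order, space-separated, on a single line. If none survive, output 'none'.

Roots: A E F
Mark A: refs=null null B, marked=A
Mark E: refs=A G E, marked=A E
Mark F: refs=A C, marked=A E F
Mark B: refs=C B F, marked=A B E F
Mark G: refs=E, marked=A B E F G
Mark C: refs=null, marked=A B C E F G
Unmarked (collected): D H

Answer: A B C E F G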